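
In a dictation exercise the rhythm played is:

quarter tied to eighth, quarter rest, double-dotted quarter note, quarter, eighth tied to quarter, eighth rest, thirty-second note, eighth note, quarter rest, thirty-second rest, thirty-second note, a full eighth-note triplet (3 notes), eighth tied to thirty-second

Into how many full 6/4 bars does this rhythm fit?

One bar of 6/4 = 48 thirty-second notes.
Convert each value to thirty-second notes: quarter tied to eighth (quarter + eighth) = 12; quarter rest = 8; double-dotted quarter note = 14; quarter = 8; eighth tied to quarter (eighth + quarter) = 12; eighth rest = 4; thirty-second note = 1; eighth note = 4; quarter rest = 8; thirty-second rest = 1; thirty-second note = 1; a full eighth-note triplet (3 notes) (three triplet eighths span one quarter) = 8; eighth tied to thirty-second (eighth + thirty-second) = 5.
Adding: 12 + 8 + 14 + 8 + 12 + 4 + 1 + 4 + 8 + 1 + 1 + 8 + 5 = 86.
86 ÷ 48 = 1 complete bar with 38 left over.

1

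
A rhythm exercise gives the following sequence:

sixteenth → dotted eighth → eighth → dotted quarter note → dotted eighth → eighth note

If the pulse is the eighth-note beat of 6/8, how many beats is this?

8.5

One eighth-note beat = 2 sixteenth notes.
Convert each value to sixteenth notes: sixteenth = 1; dotted eighth = 3; eighth = 2; dotted quarter note = 6; dotted eighth = 3; eighth note = 2.
Adding: 1 + 3 + 2 + 6 + 3 + 2 = 17.
17 ÷ 2 = 8.5 beats.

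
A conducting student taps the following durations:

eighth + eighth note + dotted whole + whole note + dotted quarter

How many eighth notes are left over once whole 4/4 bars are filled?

1

One bar of 4/4 = 8 eighth notes.
Working in eighth notes: eighth = 1; eighth note = 1; dotted whole = 12; whole note = 8; dotted quarter = 3.
Total: 1 + 1 + 12 + 8 + 3 = 25.
25 ÷ 8 = 3 complete bars with 1 eighth note remaining.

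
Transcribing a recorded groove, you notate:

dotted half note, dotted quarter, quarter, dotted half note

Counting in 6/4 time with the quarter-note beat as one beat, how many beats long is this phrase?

8.5

One quarter-note beat = 2 eighth notes.
Working in eighth notes: dotted half note = 6; dotted quarter = 3; quarter = 2; dotted half note = 6.
Adding: 6 + 3 + 2 + 6 = 17.
17 ÷ 2 = 8.5 beats.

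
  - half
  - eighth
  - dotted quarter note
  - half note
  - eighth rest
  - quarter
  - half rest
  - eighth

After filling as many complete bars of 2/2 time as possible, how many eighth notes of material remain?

4

One bar of 2/2 = 8 eighth notes.
In eighth notes: half = 4; eighth = 1; dotted quarter note = 3; half note = 4; eighth rest = 1; quarter = 2; half rest = 4; eighth = 1.
Total: 4 + 1 + 3 + 4 + 1 + 2 + 4 + 1 = 20.
20 ÷ 8 = 2 complete bars with 4 eighth notes remaining.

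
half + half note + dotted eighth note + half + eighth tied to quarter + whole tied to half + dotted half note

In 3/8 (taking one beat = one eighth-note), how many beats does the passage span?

One eighth-note beat = 2 sixteenth notes.
Each duration in sixteenth notes: half = 8; half note = 8; dotted eighth note = 3; half = 8; eighth tied to quarter (eighth + quarter) = 6; whole tied to half (whole + half) = 24; dotted half note = 12.
Sum: 8 + 8 + 3 + 8 + 6 + 24 + 12 = 69.
69 ÷ 2 = 34.5 beats.

34.5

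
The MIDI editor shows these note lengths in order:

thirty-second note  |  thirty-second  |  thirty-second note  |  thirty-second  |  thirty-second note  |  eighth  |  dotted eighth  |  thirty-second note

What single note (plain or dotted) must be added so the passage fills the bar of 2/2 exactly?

The bar of 2/2 = 32 thirty-second notes.
Working in thirty-second notes: thirty-second note = 1; thirty-second = 1; thirty-second note = 1; thirty-second = 1; thirty-second note = 1; eighth = 4; dotted eighth = 6; thirty-second note = 1.
Altogether 1 + 1 + 1 + 1 + 1 + 4 + 6 + 1 = 16.
Remaining: 32 − 16 = 16 thirty-second notes, which is a half note.

half note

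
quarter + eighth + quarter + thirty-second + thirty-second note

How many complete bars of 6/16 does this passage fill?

One bar of 6/16 = 12 thirty-second notes.
Convert each value to thirty-second notes: quarter = 8; eighth = 4; quarter = 8; thirty-second = 1; thirty-second note = 1.
Sum: 8 + 4 + 8 + 1 + 1 = 22.
22 ÷ 12 = 1 complete bar with 10 left over.

1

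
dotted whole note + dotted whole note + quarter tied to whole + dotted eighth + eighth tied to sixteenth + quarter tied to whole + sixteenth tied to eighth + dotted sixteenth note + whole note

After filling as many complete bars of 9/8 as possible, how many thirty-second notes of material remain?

13

One bar of 9/8 = 36 thirty-second notes.
Working in thirty-second notes: dotted whole note = 48; dotted whole note = 48; quarter tied to whole (quarter + whole) = 40; dotted eighth = 6; eighth tied to sixteenth (eighth + sixteenth) = 6; quarter tied to whole (quarter + whole) = 40; sixteenth tied to eighth (sixteenth + eighth) = 6; dotted sixteenth note = 3; whole note = 32.
Sum: 48 + 48 + 40 + 6 + 6 + 40 + 6 + 3 + 32 = 229.
229 ÷ 36 = 6 complete bars with 13 thirty-second notes remaining.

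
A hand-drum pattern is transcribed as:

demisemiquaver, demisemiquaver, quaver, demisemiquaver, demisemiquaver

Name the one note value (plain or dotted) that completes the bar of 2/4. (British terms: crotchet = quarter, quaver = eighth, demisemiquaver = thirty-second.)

The bar of 2/4 = 16 thirty-second notes.
Convert each value to thirty-second notes: demisemiquaver = 1; demisemiquaver = 1; quaver = 4; demisemiquaver = 1; demisemiquaver = 1.
Adding: 1 + 1 + 4 + 1 + 1 = 8.
Remaining: 16 − 8 = 8 thirty-second notes, which is a quarter note.

quarter note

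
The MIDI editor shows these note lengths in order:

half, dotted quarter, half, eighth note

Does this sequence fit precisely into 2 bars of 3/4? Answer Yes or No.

Yes

One bar of 3/4 = 6 eighth notes, so 2 bars = 12.
Convert each value to eighth notes: half = 4; dotted quarter = 3; half = 4; eighth note = 1.
Sum: 4 + 3 + 4 + 1 = 12.
12 equals 12, so the answer is Yes.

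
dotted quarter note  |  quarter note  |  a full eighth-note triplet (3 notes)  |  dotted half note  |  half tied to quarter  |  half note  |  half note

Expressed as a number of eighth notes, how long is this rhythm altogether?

Express everything in eighth notes: dotted quarter note = 3; quarter note = 2; a full eighth-note triplet (3 notes) (three triplet eighths span one quarter) = 2; dotted half note = 6; half tied to quarter (half + quarter) = 6; half note = 4; half note = 4.
Altogether 3 + 2 + 2 + 6 + 6 + 4 + 4 = 27 eighth notes.

27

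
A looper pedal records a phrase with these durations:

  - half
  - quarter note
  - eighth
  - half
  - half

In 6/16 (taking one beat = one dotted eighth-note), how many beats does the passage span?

One dotted eighth-note beat = 3 sixteenth notes.
Each duration in sixteenth notes: half = 8; quarter note = 4; eighth = 2; half = 8; half = 8.
Sum: 8 + 4 + 2 + 8 + 8 = 30.
30 ÷ 3 = 10 beats.

10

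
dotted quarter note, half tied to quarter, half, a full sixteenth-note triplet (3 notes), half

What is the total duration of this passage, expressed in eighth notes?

18

In eighth notes: dotted quarter note = 3; half tied to quarter (half + quarter) = 6; half = 4; a full sixteenth-note triplet (3 notes) (three triplet sixteenths span one eighth) = 1; half = 4.
Total: 3 + 6 + 4 + 1 + 4 = 18 eighth notes.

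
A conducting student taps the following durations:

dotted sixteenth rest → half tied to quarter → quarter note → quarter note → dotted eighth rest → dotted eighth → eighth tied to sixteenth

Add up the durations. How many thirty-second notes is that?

Convert each value to thirty-second notes: dotted sixteenth rest = 3; half tied to quarter (half + quarter) = 24; quarter note = 8; quarter note = 8; dotted eighth rest = 6; dotted eighth = 6; eighth tied to sixteenth (eighth + sixteenth) = 6.
Adding: 3 + 24 + 8 + 8 + 6 + 6 + 6 = 61 thirty-second notes.

61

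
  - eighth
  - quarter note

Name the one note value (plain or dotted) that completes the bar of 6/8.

dotted quarter note

The bar of 6/8 = 6 eighth notes.
In eighth notes: eighth = 1; quarter note = 2.
Total: 1 + 2 = 3.
Remaining: 6 − 3 = 3 eighth notes, which is a dotted quarter note.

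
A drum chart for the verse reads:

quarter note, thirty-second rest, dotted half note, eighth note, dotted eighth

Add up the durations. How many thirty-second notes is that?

43

Convert each value to thirty-second notes: quarter note = 8; thirty-second rest = 1; dotted half note = 24; eighth note = 4; dotted eighth = 6.
Altogether 8 + 1 + 24 + 4 + 6 = 43 thirty-second notes.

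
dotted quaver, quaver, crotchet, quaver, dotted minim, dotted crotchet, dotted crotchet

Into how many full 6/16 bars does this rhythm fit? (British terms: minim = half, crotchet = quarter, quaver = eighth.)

5

One bar of 6/16 = 6 sixteenth notes.
Each duration in sixteenth notes: dotted quaver = 3; quaver = 2; crotchet = 4; quaver = 2; dotted minim = 12; dotted crotchet = 6; dotted crotchet = 6.
Sum: 3 + 2 + 4 + 2 + 12 + 6 + 6 = 35.
35 ÷ 6 = 5 complete bars with 5 left over.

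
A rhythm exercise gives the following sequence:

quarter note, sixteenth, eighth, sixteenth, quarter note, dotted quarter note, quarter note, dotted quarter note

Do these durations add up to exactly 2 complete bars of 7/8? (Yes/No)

Yes

One bar of 7/8 = 14 sixteenth notes, so 2 bars = 28.
In sixteenth notes: quarter note = 4; sixteenth = 1; eighth = 2; sixteenth = 1; quarter note = 4; dotted quarter note = 6; quarter note = 4; dotted quarter note = 6.
Sum: 4 + 1 + 2 + 1 + 4 + 6 + 4 + 6 = 28.
28 equals 28, so the answer is Yes.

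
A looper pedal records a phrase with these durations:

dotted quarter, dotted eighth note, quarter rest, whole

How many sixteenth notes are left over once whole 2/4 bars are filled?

One bar of 2/4 = 8 sixteenth notes.
Each duration in sixteenth notes: dotted quarter = 6; dotted eighth note = 3; quarter rest = 4; whole = 16.
Adding: 6 + 3 + 4 + 16 = 29.
29 ÷ 8 = 3 complete bars with 5 sixteenth notes remaining.

5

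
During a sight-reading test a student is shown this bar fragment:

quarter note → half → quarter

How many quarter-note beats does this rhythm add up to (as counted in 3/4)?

4

One quarter-note beat = 2 eighth notes.
Working in eighth notes: quarter note = 2; half = 4; quarter = 2.
Sum: 2 + 4 + 2 = 8.
8 ÷ 2 = 4 beats.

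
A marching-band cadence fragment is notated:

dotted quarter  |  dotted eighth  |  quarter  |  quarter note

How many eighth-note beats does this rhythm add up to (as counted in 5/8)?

One eighth-note beat = 2 sixteenth notes.
In sixteenth notes: dotted quarter = 6; dotted eighth = 3; quarter = 4; quarter note = 4.
Total: 6 + 3 + 4 + 4 = 17.
17 ÷ 2 = 8.5 beats.

8.5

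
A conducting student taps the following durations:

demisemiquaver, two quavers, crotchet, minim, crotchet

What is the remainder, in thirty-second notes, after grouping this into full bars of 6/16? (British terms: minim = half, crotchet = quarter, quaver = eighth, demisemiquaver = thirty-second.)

One bar of 6/16 = 12 thirty-second notes.
Working in thirty-second notes: demisemiquaver = 1; quaver = 4; quaver = 4; crotchet = 8; minim = 16; crotchet = 8.
Altogether 1 + 4 + 4 + 8 + 16 + 8 = 41.
41 ÷ 12 = 3 complete bars with 5 thirty-second notes remaining.

5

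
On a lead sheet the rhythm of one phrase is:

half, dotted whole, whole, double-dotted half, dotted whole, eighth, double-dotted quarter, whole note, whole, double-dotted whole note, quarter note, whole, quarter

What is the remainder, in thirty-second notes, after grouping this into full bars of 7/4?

One bar of 7/4 = 28 sixteenth notes.
Each duration in sixteenth notes: half = 8; dotted whole = 24; whole = 16; double-dotted half = 14; dotted whole = 24; eighth = 2; double-dotted quarter = 7; whole note = 16; whole = 16; double-dotted whole note = 28; quarter note = 4; whole = 16; quarter = 4.
Sum: 8 + 24 + 16 + 14 + 24 + 2 + 7 + 16 + 16 + 28 + 4 + 16 + 4 = 179.
179 ÷ 28 = 6 complete bars with 11 sixteenth notes remaining = 22 thirty-second notes.

22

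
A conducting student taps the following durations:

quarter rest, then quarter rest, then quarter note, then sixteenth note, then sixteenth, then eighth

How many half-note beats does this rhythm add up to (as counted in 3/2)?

One half-note beat = 8 sixteenth notes.
Working in sixteenth notes: quarter rest = 4; quarter rest = 4; quarter note = 4; sixteenth note = 1; sixteenth = 1; eighth = 2.
Total: 4 + 4 + 4 + 1 + 1 + 2 = 16.
16 ÷ 8 = 2 beats.

2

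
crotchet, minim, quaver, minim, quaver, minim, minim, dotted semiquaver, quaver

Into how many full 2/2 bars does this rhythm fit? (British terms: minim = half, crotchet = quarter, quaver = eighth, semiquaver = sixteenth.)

2

One bar of 2/2 = 32 thirty-second notes.
Express everything in thirty-second notes: crotchet = 8; minim = 16; quaver = 4; minim = 16; quaver = 4; minim = 16; minim = 16; dotted semiquaver = 3; quaver = 4.
Sum: 8 + 16 + 4 + 16 + 4 + 16 + 16 + 3 + 4 = 87.
87 ÷ 32 = 2 complete bars with 23 left over.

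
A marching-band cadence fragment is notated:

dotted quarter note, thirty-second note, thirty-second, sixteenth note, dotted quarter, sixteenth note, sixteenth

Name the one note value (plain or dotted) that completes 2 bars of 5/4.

2 bars of 5/4 = 80 thirty-second notes.
Convert each value to thirty-second notes: dotted quarter note = 12; thirty-second note = 1; thirty-second = 1; sixteenth note = 2; dotted quarter = 12; sixteenth note = 2; sixteenth = 2.
Sum: 12 + 1 + 1 + 2 + 12 + 2 + 2 = 32.
Remaining: 80 − 32 = 48 thirty-second notes, which is a dotted whole note.

dotted whole note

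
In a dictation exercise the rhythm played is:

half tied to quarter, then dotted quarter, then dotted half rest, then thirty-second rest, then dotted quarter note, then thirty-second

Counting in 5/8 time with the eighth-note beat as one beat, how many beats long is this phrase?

18.5

One eighth-note beat = 4 thirty-second notes.
Express everything in thirty-second notes: half tied to quarter (half + quarter) = 24; dotted quarter = 12; dotted half rest = 24; thirty-second rest = 1; dotted quarter note = 12; thirty-second = 1.
Sum: 24 + 12 + 24 + 1 + 12 + 1 = 74.
74 ÷ 4 = 18.5 beats.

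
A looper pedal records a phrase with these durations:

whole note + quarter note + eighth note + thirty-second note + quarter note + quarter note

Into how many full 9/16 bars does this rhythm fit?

One bar of 9/16 = 18 thirty-second notes.
Working in thirty-second notes: whole note = 32; quarter note = 8; eighth note = 4; thirty-second note = 1; quarter note = 8; quarter note = 8.
Adding: 32 + 8 + 4 + 1 + 8 + 8 = 61.
61 ÷ 18 = 3 complete bars with 7 left over.

3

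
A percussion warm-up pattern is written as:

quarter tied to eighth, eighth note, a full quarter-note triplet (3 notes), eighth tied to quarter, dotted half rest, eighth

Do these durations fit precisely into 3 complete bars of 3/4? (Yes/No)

Yes

One bar of 3/4 = 6 eighth notes, so 3 bars = 18.
Convert each value to eighth notes: quarter tied to eighth (quarter + eighth) = 3; eighth note = 1; a full quarter-note triplet (3 notes) (three triplet quarters span one half) = 4; eighth tied to quarter (eighth + quarter) = 3; dotted half rest = 6; eighth = 1.
Altogether 3 + 1 + 4 + 3 + 6 + 1 = 18.
18 equals 18, so the answer is Yes.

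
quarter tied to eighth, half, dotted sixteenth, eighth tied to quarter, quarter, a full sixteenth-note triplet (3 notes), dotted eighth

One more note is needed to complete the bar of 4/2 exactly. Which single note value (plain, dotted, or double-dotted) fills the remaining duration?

The bar of 4/2 = 64 thirty-second notes.
In thirty-second notes: quarter tied to eighth (quarter + eighth) = 12; half = 16; dotted sixteenth = 3; eighth tied to quarter (eighth + quarter) = 12; quarter = 8; a full sixteenth-note triplet (3 notes) (three triplet sixteenths span one eighth) = 4; dotted eighth = 6.
Adding: 12 + 16 + 3 + 12 + 8 + 4 + 6 = 61.
Remaining: 64 − 61 = 3 thirty-second notes, which is a dotted sixteenth note.

dotted sixteenth note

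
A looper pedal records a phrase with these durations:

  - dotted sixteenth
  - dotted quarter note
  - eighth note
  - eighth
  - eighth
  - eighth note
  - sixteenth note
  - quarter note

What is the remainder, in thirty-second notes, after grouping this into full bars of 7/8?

13

One bar of 7/8 = 28 thirty-second notes.
Working in thirty-second notes: dotted sixteenth = 3; dotted quarter note = 12; eighth note = 4; eighth = 4; eighth = 4; eighth note = 4; sixteenth note = 2; quarter note = 8.
Adding: 3 + 12 + 4 + 4 + 4 + 4 + 2 + 8 = 41.
41 ÷ 28 = 1 complete bar with 13 thirty-second notes remaining.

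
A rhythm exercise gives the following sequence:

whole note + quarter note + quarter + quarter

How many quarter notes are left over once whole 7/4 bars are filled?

One bar of 7/4 = 7 quarter notes.
Express everything in quarter notes: whole note = 4; quarter note = 1; quarter = 1; quarter = 1.
Sum: 4 + 1 + 1 + 1 = 7.
7 ÷ 7 = 1 complete bar with 0 quarter notes remaining.

0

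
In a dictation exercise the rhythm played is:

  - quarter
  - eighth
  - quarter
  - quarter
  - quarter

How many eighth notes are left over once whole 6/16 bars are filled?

0

One bar of 6/16 = 3 eighth notes.
Working in eighth notes: quarter = 2; eighth = 1; quarter = 2; quarter = 2; quarter = 2.
Sum: 2 + 1 + 2 + 2 + 2 = 9.
9 ÷ 3 = 3 complete bars with 0 eighth notes remaining.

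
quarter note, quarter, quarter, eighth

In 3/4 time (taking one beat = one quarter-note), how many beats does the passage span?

3.5

One quarter-note beat = 2 eighth notes.
Convert each value to eighth notes: quarter note = 2; quarter = 2; quarter = 2; eighth = 1.
Total: 2 + 2 + 2 + 1 = 7.
7 ÷ 2 = 3.5 beats.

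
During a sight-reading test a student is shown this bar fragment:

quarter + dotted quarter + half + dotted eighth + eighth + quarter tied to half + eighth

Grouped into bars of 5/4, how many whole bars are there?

1

One bar of 5/4 = 20 sixteenth notes.
Convert each value to sixteenth notes: quarter = 4; dotted quarter = 6; half = 8; dotted eighth = 3; eighth = 2; quarter tied to half (quarter + half) = 12; eighth = 2.
Altogether 4 + 6 + 8 + 3 + 2 + 12 + 2 = 37.
37 ÷ 20 = 1 complete bar with 17 left over.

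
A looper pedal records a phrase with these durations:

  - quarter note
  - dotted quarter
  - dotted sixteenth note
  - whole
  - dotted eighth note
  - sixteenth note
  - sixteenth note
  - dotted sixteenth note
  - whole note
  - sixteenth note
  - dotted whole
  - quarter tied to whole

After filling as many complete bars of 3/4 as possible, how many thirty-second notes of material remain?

One bar of 3/4 = 24 thirty-second notes.
Express everything in thirty-second notes: quarter note = 8; dotted quarter = 12; dotted sixteenth note = 3; whole = 32; dotted eighth note = 6; sixteenth note = 2; sixteenth note = 2; dotted sixteenth note = 3; whole note = 32; sixteenth note = 2; dotted whole = 48; quarter tied to whole (quarter + whole) = 40.
Altogether 8 + 12 + 3 + 32 + 6 + 2 + 2 + 3 + 32 + 2 + 48 + 40 = 190.
190 ÷ 24 = 7 complete bars with 22 thirty-second notes remaining.

22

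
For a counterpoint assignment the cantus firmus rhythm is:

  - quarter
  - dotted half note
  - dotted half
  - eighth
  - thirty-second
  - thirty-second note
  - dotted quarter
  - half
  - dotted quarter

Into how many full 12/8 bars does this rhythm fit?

2

One bar of 12/8 = 48 thirty-second notes.
Express everything in thirty-second notes: quarter = 8; dotted half note = 24; dotted half = 24; eighth = 4; thirty-second = 1; thirty-second note = 1; dotted quarter = 12; half = 16; dotted quarter = 12.
Sum: 8 + 24 + 24 + 4 + 1 + 1 + 12 + 16 + 12 = 102.
102 ÷ 48 = 2 complete bars with 6 left over.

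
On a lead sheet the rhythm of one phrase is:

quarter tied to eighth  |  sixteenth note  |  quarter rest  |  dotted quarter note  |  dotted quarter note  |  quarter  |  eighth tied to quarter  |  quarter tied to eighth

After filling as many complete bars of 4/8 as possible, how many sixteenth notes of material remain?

7

One bar of 4/8 = 8 sixteenth notes.
Working in sixteenth notes: quarter tied to eighth (quarter + eighth) = 6; sixteenth note = 1; quarter rest = 4; dotted quarter note = 6; dotted quarter note = 6; quarter = 4; eighth tied to quarter (eighth + quarter) = 6; quarter tied to eighth (quarter + eighth) = 6.
Total: 6 + 1 + 4 + 6 + 6 + 4 + 6 + 6 = 39.
39 ÷ 8 = 4 complete bars with 7 sixteenth notes remaining.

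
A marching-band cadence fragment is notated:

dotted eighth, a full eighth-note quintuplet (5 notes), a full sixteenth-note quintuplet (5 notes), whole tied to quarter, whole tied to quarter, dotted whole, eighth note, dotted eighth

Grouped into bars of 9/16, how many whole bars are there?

9

One bar of 9/16 = 9 sixteenth notes.
Each duration in sixteenth notes: dotted eighth = 3; a full eighth-note quintuplet (5 notes) (five quintuplet eighths span one half) = 8; a full sixteenth-note quintuplet (5 notes) (five quintuplet sixteenths span one quarter) = 4; whole tied to quarter (whole + quarter) = 20; whole tied to quarter (whole + quarter) = 20; dotted whole = 24; eighth note = 2; dotted eighth = 3.
Adding: 3 + 8 + 4 + 20 + 20 + 24 + 2 + 3 = 84.
84 ÷ 9 = 9 complete bars with 3 left over.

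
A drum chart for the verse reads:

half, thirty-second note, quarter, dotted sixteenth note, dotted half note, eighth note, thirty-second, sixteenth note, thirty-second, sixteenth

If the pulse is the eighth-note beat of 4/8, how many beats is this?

One eighth-note beat = 4 thirty-second notes.
Convert each value to thirty-second notes: half = 16; thirty-second note = 1; quarter = 8; dotted sixteenth note = 3; dotted half note = 24; eighth note = 4; thirty-second = 1; sixteenth note = 2; thirty-second = 1; sixteenth = 2.
Adding: 16 + 1 + 8 + 3 + 24 + 4 + 1 + 2 + 1 + 2 = 62.
62 ÷ 4 = 15.5 beats.

15.5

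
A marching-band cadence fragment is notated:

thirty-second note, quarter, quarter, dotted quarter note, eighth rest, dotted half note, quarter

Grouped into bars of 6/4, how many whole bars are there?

1

One bar of 6/4 = 48 thirty-second notes.
Express everything in thirty-second notes: thirty-second note = 1; quarter = 8; quarter = 8; dotted quarter note = 12; eighth rest = 4; dotted half note = 24; quarter = 8.
Adding: 1 + 8 + 8 + 12 + 4 + 24 + 8 = 65.
65 ÷ 48 = 1 complete bar with 17 left over.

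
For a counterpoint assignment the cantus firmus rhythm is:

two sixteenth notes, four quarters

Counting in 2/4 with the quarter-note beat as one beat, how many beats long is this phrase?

4.5

One quarter-note beat = 4 sixteenth notes.
Convert each value to sixteenth notes: sixteenth note = 1; sixteenth note = 1; quarter = 4; quarter = 4; quarter = 4; quarter = 4.
Total: 1 + 1 + 4 + 4 + 4 + 4 = 18.
18 ÷ 4 = 4.5 beats.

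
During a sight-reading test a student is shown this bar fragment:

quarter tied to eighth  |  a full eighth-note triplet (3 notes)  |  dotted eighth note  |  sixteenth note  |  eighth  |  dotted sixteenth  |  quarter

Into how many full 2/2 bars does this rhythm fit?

1

One bar of 2/2 = 32 thirty-second notes.
In thirty-second notes: quarter tied to eighth (quarter + eighth) = 12; a full eighth-note triplet (3 notes) (three triplet eighths span one quarter) = 8; dotted eighth note = 6; sixteenth note = 2; eighth = 4; dotted sixteenth = 3; quarter = 8.
Sum: 12 + 8 + 6 + 2 + 4 + 3 + 8 = 43.
43 ÷ 32 = 1 complete bar with 11 left over.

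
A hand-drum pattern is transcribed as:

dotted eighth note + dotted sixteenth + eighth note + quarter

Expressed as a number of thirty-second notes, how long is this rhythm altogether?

In thirty-second notes: dotted eighth note = 6; dotted sixteenth = 3; eighth note = 4; quarter = 8.
Adding: 6 + 3 + 4 + 8 = 21 thirty-second notes.

21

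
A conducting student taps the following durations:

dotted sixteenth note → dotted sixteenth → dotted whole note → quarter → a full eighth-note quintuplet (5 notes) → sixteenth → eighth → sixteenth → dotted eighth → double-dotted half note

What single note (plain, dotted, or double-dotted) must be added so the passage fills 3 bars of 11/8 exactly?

dotted quarter note

3 bars of 11/8 = 132 thirty-second notes.
In thirty-second notes: dotted sixteenth note = 3; dotted sixteenth = 3; dotted whole note = 48; quarter = 8; a full eighth-note quintuplet (5 notes) (five quintuplet eighths span one half) = 16; sixteenth = 2; eighth = 4; sixteenth = 2; dotted eighth = 6; double-dotted half note = 28.
Adding: 3 + 3 + 48 + 8 + 16 + 2 + 4 + 2 + 6 + 28 = 120.
Remaining: 132 − 120 = 12 thirty-second notes, which is a dotted quarter note.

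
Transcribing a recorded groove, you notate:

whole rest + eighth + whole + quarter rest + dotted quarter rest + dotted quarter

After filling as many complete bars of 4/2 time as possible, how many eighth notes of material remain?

9

One bar of 4/2 = 16 eighth notes.
Express everything in eighth notes: whole rest = 8; eighth = 1; whole = 8; quarter rest = 2; dotted quarter rest = 3; dotted quarter = 3.
Altogether 8 + 1 + 8 + 2 + 3 + 3 = 25.
25 ÷ 16 = 1 complete bar with 9 eighth notes remaining.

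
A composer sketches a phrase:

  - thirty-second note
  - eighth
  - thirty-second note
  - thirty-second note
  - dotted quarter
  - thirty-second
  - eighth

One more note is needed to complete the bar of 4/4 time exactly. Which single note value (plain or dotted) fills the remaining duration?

The bar of 4/4 = 32 thirty-second notes.
Working in thirty-second notes: thirty-second note = 1; eighth = 4; thirty-second note = 1; thirty-second note = 1; dotted quarter = 12; thirty-second = 1; eighth = 4.
Adding: 1 + 4 + 1 + 1 + 12 + 1 + 4 = 24.
Remaining: 32 − 24 = 8 thirty-second notes, which is a quarter note.

quarter note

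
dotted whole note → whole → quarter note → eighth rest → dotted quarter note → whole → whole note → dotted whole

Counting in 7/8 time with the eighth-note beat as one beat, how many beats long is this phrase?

54

One eighth-note beat = 2 sixteenth notes.
Working in sixteenth notes: dotted whole note = 24; whole = 16; quarter note = 4; eighth rest = 2; dotted quarter note = 6; whole = 16; whole note = 16; dotted whole = 24.
Total: 24 + 16 + 4 + 2 + 6 + 16 + 16 + 24 = 108.
108 ÷ 2 = 54 beats.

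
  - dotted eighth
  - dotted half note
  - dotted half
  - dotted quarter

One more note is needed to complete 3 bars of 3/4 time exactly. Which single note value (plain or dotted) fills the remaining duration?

3 bars of 3/4 = 36 sixteenth notes.
Convert each value to sixteenth notes: dotted eighth = 3; dotted half note = 12; dotted half = 12; dotted quarter = 6.
Altogether 3 + 12 + 12 + 6 = 33.
Remaining: 36 − 33 = 3 sixteenth notes, which is a dotted eighth note.

dotted eighth note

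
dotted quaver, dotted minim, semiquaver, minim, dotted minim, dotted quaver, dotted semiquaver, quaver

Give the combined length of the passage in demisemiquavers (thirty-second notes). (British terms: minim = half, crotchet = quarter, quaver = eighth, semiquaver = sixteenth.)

85

Each duration in thirty-second notes: dotted quaver = 6; dotted minim = 24; semiquaver = 2; minim = 16; dotted minim = 24; dotted quaver = 6; dotted semiquaver = 3; quaver = 4.
Sum: 6 + 24 + 2 + 16 + 24 + 6 + 3 + 4 = 85 thirty-second notes.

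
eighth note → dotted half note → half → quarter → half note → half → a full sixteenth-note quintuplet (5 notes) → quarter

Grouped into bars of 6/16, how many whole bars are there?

8

One bar of 6/16 = 3 eighth notes.
Working in eighth notes: eighth note = 1; dotted half note = 6; half = 4; quarter = 2; half note = 4; half = 4; a full sixteenth-note quintuplet (5 notes) (five quintuplet sixteenths span one quarter) = 2; quarter = 2.
Altogether 1 + 6 + 4 + 2 + 4 + 4 + 2 + 2 = 25.
25 ÷ 3 = 8 complete bars with 1 left over.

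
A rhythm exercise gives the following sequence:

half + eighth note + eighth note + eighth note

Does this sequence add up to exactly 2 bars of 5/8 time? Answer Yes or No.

One bar of 5/8 = 5 eighth notes, so 2 bars = 10.
Express everything in eighth notes: half = 4; eighth note = 1; eighth note = 1; eighth note = 1.
Sum: 4 + 1 + 1 + 1 = 7.
7 falls short of 10, so the answer is No.

No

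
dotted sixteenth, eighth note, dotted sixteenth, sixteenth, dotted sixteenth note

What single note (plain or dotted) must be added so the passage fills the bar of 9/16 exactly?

The bar of 9/16 = 18 thirty-second notes.
Convert each value to thirty-second notes: dotted sixteenth = 3; eighth note = 4; dotted sixteenth = 3; sixteenth = 2; dotted sixteenth note = 3.
Adding: 3 + 4 + 3 + 2 + 3 = 15.
Remaining: 18 − 15 = 3 thirty-second notes, which is a dotted sixteenth note.

dotted sixteenth note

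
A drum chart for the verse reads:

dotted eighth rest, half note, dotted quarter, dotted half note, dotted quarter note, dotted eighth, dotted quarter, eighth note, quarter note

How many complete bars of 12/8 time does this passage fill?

One bar of 12/8 = 24 sixteenth notes.
In sixteenth notes: dotted eighth rest = 3; half note = 8; dotted quarter = 6; dotted half note = 12; dotted quarter note = 6; dotted eighth = 3; dotted quarter = 6; eighth note = 2; quarter note = 4.
Total: 3 + 8 + 6 + 12 + 6 + 3 + 6 + 2 + 4 = 50.
50 ÷ 24 = 2 complete bars with 2 left over.

2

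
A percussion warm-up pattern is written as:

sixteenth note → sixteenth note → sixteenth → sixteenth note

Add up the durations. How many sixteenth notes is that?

4

Working in sixteenth notes: sixteenth note = 1; sixteenth note = 1; sixteenth = 1; sixteenth note = 1.
Sum: 1 + 1 + 1 + 1 = 4 sixteenth notes.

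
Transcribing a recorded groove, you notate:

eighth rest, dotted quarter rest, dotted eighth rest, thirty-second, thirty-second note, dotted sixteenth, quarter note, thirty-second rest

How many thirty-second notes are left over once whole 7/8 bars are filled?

One bar of 7/8 = 28 thirty-second notes.
Working in thirty-second notes: eighth rest = 4; dotted quarter rest = 12; dotted eighth rest = 6; thirty-second = 1; thirty-second note = 1; dotted sixteenth = 3; quarter note = 8; thirty-second rest = 1.
Sum: 4 + 12 + 6 + 1 + 1 + 3 + 8 + 1 = 36.
36 ÷ 28 = 1 complete bar with 8 thirty-second notes remaining.

8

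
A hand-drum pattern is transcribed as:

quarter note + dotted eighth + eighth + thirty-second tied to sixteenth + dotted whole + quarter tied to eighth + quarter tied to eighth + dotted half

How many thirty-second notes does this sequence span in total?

117

Working in thirty-second notes: quarter note = 8; dotted eighth = 6; eighth = 4; thirty-second tied to sixteenth (thirty-second + sixteenth) = 3; dotted whole = 48; quarter tied to eighth (quarter + eighth) = 12; quarter tied to eighth (quarter + eighth) = 12; dotted half = 24.
Altogether 8 + 6 + 4 + 3 + 48 + 12 + 12 + 24 = 117 thirty-second notes.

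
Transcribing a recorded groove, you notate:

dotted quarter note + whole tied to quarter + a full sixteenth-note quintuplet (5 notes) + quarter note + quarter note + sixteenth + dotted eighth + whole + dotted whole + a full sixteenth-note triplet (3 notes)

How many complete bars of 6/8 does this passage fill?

7

One bar of 6/8 = 12 sixteenth notes.
Convert each value to sixteenth notes: dotted quarter note = 6; whole tied to quarter (whole + quarter) = 20; a full sixteenth-note quintuplet (5 notes) (five quintuplet sixteenths span one quarter) = 4; quarter note = 4; quarter note = 4; sixteenth = 1; dotted eighth = 3; whole = 16; dotted whole = 24; a full sixteenth-note triplet (3 notes) (three triplet sixteenths span one eighth) = 2.
Altogether 6 + 20 + 4 + 4 + 4 + 1 + 3 + 16 + 24 + 2 = 84.
84 ÷ 12 = 7 complete bars with 0 left over.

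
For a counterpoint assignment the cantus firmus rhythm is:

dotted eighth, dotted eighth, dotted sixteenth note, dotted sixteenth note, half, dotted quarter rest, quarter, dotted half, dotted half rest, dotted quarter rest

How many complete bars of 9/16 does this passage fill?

One bar of 9/16 = 18 thirty-second notes.
Each duration in thirty-second notes: dotted eighth = 6; dotted eighth = 6; dotted sixteenth note = 3; dotted sixteenth note = 3; half = 16; dotted quarter rest = 12; quarter = 8; dotted half = 24; dotted half rest = 24; dotted quarter rest = 12.
Sum: 6 + 6 + 3 + 3 + 16 + 12 + 8 + 24 + 24 + 12 = 114.
114 ÷ 18 = 6 complete bars with 6 left over.

6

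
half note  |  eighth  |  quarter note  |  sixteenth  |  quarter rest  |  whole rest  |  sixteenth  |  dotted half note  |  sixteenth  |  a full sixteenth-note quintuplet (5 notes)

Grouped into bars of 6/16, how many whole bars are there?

One bar of 6/16 = 6 sixteenth notes.
Working in sixteenth notes: half note = 8; eighth = 2; quarter note = 4; sixteenth = 1; quarter rest = 4; whole rest = 16; sixteenth = 1; dotted half note = 12; sixteenth = 1; a full sixteenth-note quintuplet (5 notes) (five quintuplet sixteenths span one quarter) = 4.
Altogether 8 + 2 + 4 + 1 + 4 + 16 + 1 + 12 + 1 + 4 = 53.
53 ÷ 6 = 8 complete bars with 5 left over.

8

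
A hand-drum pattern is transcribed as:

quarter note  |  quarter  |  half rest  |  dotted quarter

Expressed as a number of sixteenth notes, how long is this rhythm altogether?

Convert each value to sixteenth notes: quarter note = 4; quarter = 4; half rest = 8; dotted quarter = 6.
Adding: 4 + 4 + 8 + 6 = 22 sixteenth notes.

22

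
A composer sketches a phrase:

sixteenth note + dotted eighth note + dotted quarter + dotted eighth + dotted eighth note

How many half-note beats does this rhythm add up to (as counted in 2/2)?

2

One half-note beat = 8 sixteenth notes.
Convert each value to sixteenth notes: sixteenth note = 1; dotted eighth note = 3; dotted quarter = 6; dotted eighth = 3; dotted eighth note = 3.
Altogether 1 + 3 + 6 + 3 + 3 = 16.
16 ÷ 8 = 2 beats.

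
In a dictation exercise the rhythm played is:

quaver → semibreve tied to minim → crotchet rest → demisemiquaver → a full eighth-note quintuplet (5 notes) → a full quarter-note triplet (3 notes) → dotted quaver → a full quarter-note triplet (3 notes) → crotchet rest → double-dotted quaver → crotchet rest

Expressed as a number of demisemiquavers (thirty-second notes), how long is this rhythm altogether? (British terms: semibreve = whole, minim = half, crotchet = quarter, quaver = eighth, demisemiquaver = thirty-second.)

Working in thirty-second notes: quaver = 4; semibreve tied to minim (semibreve + minim) = 48; crotchet rest = 8; demisemiquaver = 1; a full eighth-note quintuplet (5 notes) (five quintuplet eighths span one half) = 16; a full quarter-note triplet (3 notes) (three triplet quarters span one half) = 16; dotted quaver = 6; a full quarter-note triplet (3 notes) (three triplet quarters span one half) = 16; crotchet rest = 8; double-dotted quaver = 7; crotchet rest = 8.
Altogether 4 + 48 + 8 + 1 + 16 + 16 + 6 + 16 + 8 + 7 + 8 = 138 thirty-second notes.

138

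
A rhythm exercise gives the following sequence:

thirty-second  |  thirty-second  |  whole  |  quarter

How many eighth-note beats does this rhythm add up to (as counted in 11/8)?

10.5

One eighth-note beat = 4 thirty-second notes.
Express everything in thirty-second notes: thirty-second = 1; thirty-second = 1; whole = 32; quarter = 8.
Sum: 1 + 1 + 32 + 8 = 42.
42 ÷ 4 = 10.5 beats.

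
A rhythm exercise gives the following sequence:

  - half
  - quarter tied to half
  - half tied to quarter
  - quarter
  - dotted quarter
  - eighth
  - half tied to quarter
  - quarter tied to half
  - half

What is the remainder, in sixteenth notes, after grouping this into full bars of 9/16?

One bar of 9/16 = 9 sixteenth notes.
Working in sixteenth notes: half = 8; quarter tied to half (quarter + half) = 12; half tied to quarter (half + quarter) = 12; quarter = 4; dotted quarter = 6; eighth = 2; half tied to quarter (half + quarter) = 12; quarter tied to half (quarter + half) = 12; half = 8.
Sum: 8 + 12 + 12 + 4 + 6 + 2 + 12 + 12 + 8 = 76.
76 ÷ 9 = 8 complete bars with 4 sixteenth notes remaining.

4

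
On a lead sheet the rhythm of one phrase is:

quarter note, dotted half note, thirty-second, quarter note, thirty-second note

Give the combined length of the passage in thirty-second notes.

Convert each value to thirty-second notes: quarter note = 8; dotted half note = 24; thirty-second = 1; quarter note = 8; thirty-second note = 1.
Adding: 8 + 24 + 1 + 8 + 1 = 42 thirty-second notes.

42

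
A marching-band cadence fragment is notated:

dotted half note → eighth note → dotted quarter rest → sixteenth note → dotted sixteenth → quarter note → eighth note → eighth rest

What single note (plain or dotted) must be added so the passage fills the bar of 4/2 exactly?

The bar of 4/2 = 64 thirty-second notes.
In thirty-second notes: dotted half note = 24; eighth note = 4; dotted quarter rest = 12; sixteenth note = 2; dotted sixteenth = 3; quarter note = 8; eighth note = 4; eighth rest = 4.
Total: 24 + 4 + 12 + 2 + 3 + 8 + 4 + 4 = 61.
Remaining: 64 − 61 = 3 thirty-second notes, which is a dotted sixteenth note.

dotted sixteenth note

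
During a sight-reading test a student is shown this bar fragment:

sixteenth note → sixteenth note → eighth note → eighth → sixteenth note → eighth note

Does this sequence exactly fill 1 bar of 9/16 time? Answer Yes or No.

Yes

One bar of 9/16 = 9 sixteenth notes.
Each duration in sixteenth notes: sixteenth note = 1; sixteenth note = 1; eighth note = 2; eighth = 2; sixteenth note = 1; eighth note = 2.
Sum: 1 + 1 + 2 + 2 + 1 + 2 = 9.
9 equals 9, so the answer is Yes.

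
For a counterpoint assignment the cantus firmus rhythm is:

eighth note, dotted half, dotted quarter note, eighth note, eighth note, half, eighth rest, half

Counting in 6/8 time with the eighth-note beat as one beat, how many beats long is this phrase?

One eighth-note beat = 2 sixteenth notes.
Each duration in sixteenth notes: eighth note = 2; dotted half = 12; dotted quarter note = 6; eighth note = 2; eighth note = 2; half = 8; eighth rest = 2; half = 8.
Total: 2 + 12 + 6 + 2 + 2 + 8 + 2 + 8 = 42.
42 ÷ 2 = 21 beats.

21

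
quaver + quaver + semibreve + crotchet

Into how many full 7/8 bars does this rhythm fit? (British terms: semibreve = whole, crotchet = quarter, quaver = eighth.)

1

One bar of 7/8 = 7 eighth notes.
Express everything in eighth notes: quaver = 1; quaver = 1; semibreve = 8; crotchet = 2.
Adding: 1 + 1 + 8 + 2 = 12.
12 ÷ 7 = 1 complete bar with 5 left over.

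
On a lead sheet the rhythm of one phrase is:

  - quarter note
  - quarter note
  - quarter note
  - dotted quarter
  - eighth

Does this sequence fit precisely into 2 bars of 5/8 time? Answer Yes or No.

One bar of 5/8 = 5 eighth notes, so 2 bars = 10.
Each duration in eighth notes: quarter note = 2; quarter note = 2; quarter note = 2; dotted quarter = 3; eighth = 1.
Sum: 2 + 2 + 2 + 3 + 1 = 10.
10 equals 10, so the answer is Yes.

Yes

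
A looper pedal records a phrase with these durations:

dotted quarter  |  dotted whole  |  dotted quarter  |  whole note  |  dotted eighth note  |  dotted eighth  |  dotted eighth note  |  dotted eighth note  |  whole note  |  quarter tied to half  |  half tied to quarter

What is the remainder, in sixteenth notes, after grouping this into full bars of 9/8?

14

One bar of 9/8 = 18 sixteenth notes.
Express everything in sixteenth notes: dotted quarter = 6; dotted whole = 24; dotted quarter = 6; whole note = 16; dotted eighth note = 3; dotted eighth = 3; dotted eighth note = 3; dotted eighth note = 3; whole note = 16; quarter tied to half (quarter + half) = 12; half tied to quarter (half + quarter) = 12.
Sum: 6 + 24 + 6 + 16 + 3 + 3 + 3 + 3 + 16 + 12 + 12 = 104.
104 ÷ 18 = 5 complete bars with 14 sixteenth notes remaining.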